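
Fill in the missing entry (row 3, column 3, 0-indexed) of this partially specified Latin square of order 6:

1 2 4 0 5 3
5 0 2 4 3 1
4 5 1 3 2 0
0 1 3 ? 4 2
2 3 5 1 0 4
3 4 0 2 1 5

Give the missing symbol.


Row 3 contains symbols [0, 1, 2, 3, 4] — missing [5].
Column 3 contains symbols [0, 1, 2, 3, 4] — missing [5].
The missing symbol must appear in both missing sets; intersection = [5].
Therefore the hidden value is 5.

Missing value = 5.


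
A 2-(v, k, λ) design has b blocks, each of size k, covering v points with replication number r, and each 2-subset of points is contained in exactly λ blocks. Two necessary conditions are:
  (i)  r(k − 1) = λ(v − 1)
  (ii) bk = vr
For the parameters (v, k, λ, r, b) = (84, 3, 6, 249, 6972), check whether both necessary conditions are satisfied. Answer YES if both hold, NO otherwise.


Condition (i): r(k − 1) = 249·2 = 498; λ(v − 1) = 6·83 = 498. Match? YES.
Condition (ii): bk = 6972·3 = 20916; vr = 84·249 = 20916. Match? YES.
Both conditions hold? YES.

YES


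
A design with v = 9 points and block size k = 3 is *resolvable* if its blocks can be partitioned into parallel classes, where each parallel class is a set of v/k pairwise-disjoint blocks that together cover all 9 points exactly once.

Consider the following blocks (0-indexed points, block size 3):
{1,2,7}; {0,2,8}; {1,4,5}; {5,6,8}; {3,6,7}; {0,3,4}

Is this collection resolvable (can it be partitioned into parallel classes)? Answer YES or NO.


v = 9, block size k = 3, number of blocks = 6.
For resolvability, blocks must partition into parallel classes of size v/k = 3.
Total blocks must therefore be a multiple of 3: 6 = 3·2 + 0 ⇒ divisible ✓.
Greedy packing gives 2 candidate class(es). Each should be a full parallel class (size 3, covers all 9 points).
  Class 1 (3 blocks): {1,2,7}; {5,6,8}; {0,3,4}. Points covered: [0, 1, 2, 3, 4, 5, 6, 7, 8].
  Class 2 (3 blocks): {0,2,8}; {1,4,5}; {3,6,7}. Points covered: [0, 1, 2, 3, 4, 5, 6, 7, 8].
All classes full (size 3)? YES. All classes cover every point? YES.
Resolvable? YES.

YES


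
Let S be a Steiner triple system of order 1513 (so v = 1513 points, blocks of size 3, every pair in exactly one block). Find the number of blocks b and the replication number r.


An STS(v) is a 2-(v, 3, 1) BIBD: block size k = 3, λ = 1.
Replication: r(k − 1) = λ(v − 1) ⇒ r·2 = 1513 − 1 = 1512 ⇒ r = 756.
Block count: b = v(v − 1)/6 = 1513·1512/6 = 2287656/6 = 381276.
(Check via bk = vr: 381276·3 = 1143828 = 1513·756 = 1143828 ✓.)

r = 756, b = 381276.


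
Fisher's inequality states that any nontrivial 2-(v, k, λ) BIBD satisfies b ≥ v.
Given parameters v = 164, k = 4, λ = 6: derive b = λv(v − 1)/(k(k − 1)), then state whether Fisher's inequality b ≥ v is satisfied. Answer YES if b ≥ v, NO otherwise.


r = λ(v − 1)/(k − 1) = 6·163/3 = 326.
b = vr/k = 164·326/4 = 13366.
Fisher's inequality: b ≥ v ⇔ 13366 ≥ 164? YES.

YES


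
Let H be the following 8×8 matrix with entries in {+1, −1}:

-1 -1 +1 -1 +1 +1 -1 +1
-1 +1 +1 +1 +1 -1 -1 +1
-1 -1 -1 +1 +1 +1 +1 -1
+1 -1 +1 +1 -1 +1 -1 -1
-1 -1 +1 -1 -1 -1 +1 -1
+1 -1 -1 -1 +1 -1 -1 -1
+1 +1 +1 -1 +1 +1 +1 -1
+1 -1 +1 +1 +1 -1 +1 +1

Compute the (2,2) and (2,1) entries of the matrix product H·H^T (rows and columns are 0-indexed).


Row 1 of H: [-1, 1, 1, 1, 1, -1, -1, 1].
Row 2 of H: [-1, -1, -1, 1, 1, 1, 1, -1].
(H·H^T)[2][2] = Σ_j H[2][j]·H[2][j] = (-1)² + (-1)² + (-1)² + (1)² + (1)² + (1)² + (1)² + (-1)² = 1 + 1 + 1 + 1 + 1 + 1 + 1 + 1 = 8.
(H·H^T)[2][1] = Σ_j H[2][j]·H[1][j] = (-1)·(-1) + (-1)·(1) + (-1)·(1) + (1)·(1) + (1)·(1) + (1)·(-1) + (1)·(-1) + (-1)·(1) = 1 + -1 + -1 + 1 + 1 + -1 + -1 + -1 = -2.
Rows 2 and 1 are not orthogonal (dot product = -2 ≠ 0), so H is not a Hadamard matrix.

(2,2) entry = 8; (2,1) entry = -2.


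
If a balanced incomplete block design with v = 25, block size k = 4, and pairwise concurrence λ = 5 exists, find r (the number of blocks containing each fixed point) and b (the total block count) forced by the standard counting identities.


Any 2-(v, k, λ) BIBD satisfies two necessary conditions:
  (i)  Each point sits in r blocks, and counting incidences through any fixed point gives r(k − 1) = λ(v − 1), so r = λ(v − 1)/(k − 1).
  (ii) Total incidences bk = vr, so b = vr/k.
Step 1: r = λ(v − 1)/(k − 1) = 5·(25 − 1)/(4 − 1) = 5·24/3 = 120/3 = 40.
Step 2: b = vr/k = 25·40/4 = 1000/4 = 250.
Check integrality: r = 40 ∈ Z ✓, b = 250 ∈ Z ✓.
(These identities are necessary conditions: they determine r and b for any design with these parameters, but do not by themselves prove that one exists.)

r = 40, b = 250.


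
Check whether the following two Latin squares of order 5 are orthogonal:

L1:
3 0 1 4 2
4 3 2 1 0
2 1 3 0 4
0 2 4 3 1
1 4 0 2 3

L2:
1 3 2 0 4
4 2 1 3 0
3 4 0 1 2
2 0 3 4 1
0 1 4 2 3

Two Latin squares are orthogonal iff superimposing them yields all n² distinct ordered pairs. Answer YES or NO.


Form the n² = 25 superimposed pairs (L1[i][j], L2[i][j]), row by row (rows and columns indexed from 0):
row 0: (3,1) (0,3) (1,2) (4,0) (2,4)
row 1: (4,4) (3,2) (2,1) (1,3) (0,0)
row 2: (2,3) (1,4) (3,0) (0,1) (4,2)
row 3: (0,2) (2,0) (4,3) (3,4) (1,1)
row 4: (1,0) (4,1) (0,4) (2,2) (3,3)
Orthogonality requires all 25 pairs distinct.
Check by first coordinate: for each symbol s of L1, list the L2 entries in the n cells where L1 = s; they must all differ.
  L1 = 0: L2 entries (in reading order) 3, 0, 1, 2, 4 — all 5 distinct ✓
  L1 = 1: L2 entries (in reading order) 2, 3, 4, 1, 0 — all 5 distinct ✓
  L1 = 2: L2 entries (in reading order) 4, 1, 3, 0, 2 — all 5 distinct ✓
  L1 = 3: L2 entries (in reading order) 1, 2, 0, 4, 3 — all 5 distinct ✓
  L1 = 4: L2 entries (in reading order) 0, 4, 2, 3, 1 — all 5 distinct ✓
Every symbol of L1 meets every symbol of L2 exactly once, so all 25 pairs are distinct (25 of 25).
Conclusion: YES.

YES


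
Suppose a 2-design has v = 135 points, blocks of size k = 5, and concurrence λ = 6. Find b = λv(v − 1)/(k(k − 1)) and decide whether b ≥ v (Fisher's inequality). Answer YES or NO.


r = λ(v − 1)/(k − 1) = 6·134/4 = 201.
b = vr/k = 135·201/5 = 5427.
Fisher's inequality: b ≥ v ⇔ 5427 ≥ 135? YES.

YES


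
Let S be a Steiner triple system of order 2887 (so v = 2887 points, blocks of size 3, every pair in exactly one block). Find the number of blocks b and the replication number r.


An STS(v) is a 2-(v, 3, 1) BIBD: block size k = 3, λ = 1.
Replication: r(k − 1) = λ(v − 1) ⇒ r·2 = 2887 − 1 = 2886 ⇒ r = 1443.
Block count: b = v(v − 1)/6 = 2887·2886/6 = 8331882/6 = 1388647.
(Check via bk = vr: 1388647·3 = 4165941 = 2887·1443 = 4165941 ✓.)

r = 1443, b = 1388647.


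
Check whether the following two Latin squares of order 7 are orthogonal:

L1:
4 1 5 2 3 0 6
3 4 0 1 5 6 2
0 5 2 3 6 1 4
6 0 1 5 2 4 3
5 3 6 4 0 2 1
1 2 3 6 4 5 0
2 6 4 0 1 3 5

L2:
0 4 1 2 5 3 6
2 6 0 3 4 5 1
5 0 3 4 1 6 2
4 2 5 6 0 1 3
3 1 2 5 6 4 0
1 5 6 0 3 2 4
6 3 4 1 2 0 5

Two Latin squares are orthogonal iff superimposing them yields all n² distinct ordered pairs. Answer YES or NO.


Form the n² = 49 superimposed pairs (L1[i][j], L2[i][j]), row by row (rows and columns indexed from 0):
row 0: (4,0) (1,4) (5,1) (2,2) (3,5) (0,3) (6,6)
row 1: (3,2) (4,6) (0,0) (1,3) (5,4) (6,5) (2,1)
row 2: (0,5) (5,0) (2,3) (3,4) (6,1) (1,6) (4,2)
row 3: (6,4) (0,2) (1,5) (5,6) (2,0) (4,1) (3,3)
row 4: (5,3) (3,1) (6,2) (4,5) (0,6) (2,4) (1,0)
row 5: (1,1) (2,5) (3,6) (6,0) (4,3) (5,2) (0,4)
row 6: (2,6) (6,3) (4,4) (0,1) (1,2) (3,0) (5,5)
Orthogonality requires all 49 pairs distinct.
Check by first coordinate: for each symbol s of L1, list the L2 entries in the n cells where L1 = s; they must all differ.
  L1 = 0: L2 entries (in reading order) 3, 0, 5, 2, 6, 4, 1 — all 7 distinct ✓
  L1 = 1: L2 entries (in reading order) 4, 3, 6, 5, 0, 1, 2 — all 7 distinct ✓
  L1 = 2: L2 entries (in reading order) 2, 1, 3, 0, 4, 5, 6 — all 7 distinct ✓
  L1 = 3: L2 entries (in reading order) 5, 2, 4, 3, 1, 6, 0 — all 7 distinct ✓
  L1 = 4: L2 entries (in reading order) 0, 6, 2, 1, 5, 3, 4 — all 7 distinct ✓
  L1 = 5: L2 entries (in reading order) 1, 4, 0, 6, 3, 2, 5 — all 7 distinct ✓
  L1 = 6: L2 entries (in reading order) 6, 5, 1, 4, 2, 0, 3 — all 7 distinct ✓
Every symbol of L1 meets every symbol of L2 exactly once, so all 49 pairs are distinct (49 of 49).
Conclusion: YES.

YES


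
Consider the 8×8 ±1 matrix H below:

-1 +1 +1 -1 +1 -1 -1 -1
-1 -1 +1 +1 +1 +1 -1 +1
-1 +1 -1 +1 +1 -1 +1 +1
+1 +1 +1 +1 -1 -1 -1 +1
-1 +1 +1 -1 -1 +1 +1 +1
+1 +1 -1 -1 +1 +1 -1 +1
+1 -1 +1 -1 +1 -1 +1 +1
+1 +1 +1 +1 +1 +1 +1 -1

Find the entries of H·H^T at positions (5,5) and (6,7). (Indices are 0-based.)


Row 5 of H: [1, 1, -1, -1, 1, 1, -1, 1].
Row 6 of H: [1, -1, 1, -1, 1, -1, 1, 1].
Row 7 of H: [1, 1, 1, 1, 1, 1, 1, -1].
(H·H^T)[5][5] = Σ_j H[5][j]·H[5][j] = (1)² + (1)² + (-1)² + (-1)² + (1)² + (1)² + (-1)² + (1)² = 1 + 1 + 1 + 1 + 1 + 1 + 1 + 1 = 8.
(H·H^T)[6][7] = Σ_j H[6][j]·H[7][j] = (1)·(1) + (-1)·(1) + (1)·(1) + (-1)·(1) + (1)·(1) + (-1)·(1) + (1)·(1) + (1)·(-1) = 1 + -1 + 1 + -1 + 1 + -1 + 1 + -1 = 0.
So rows 6 and 7 are orthogonal; the diagonal entry equals n = 8.

(5,5) entry = 8; (6,7) entry = 0.


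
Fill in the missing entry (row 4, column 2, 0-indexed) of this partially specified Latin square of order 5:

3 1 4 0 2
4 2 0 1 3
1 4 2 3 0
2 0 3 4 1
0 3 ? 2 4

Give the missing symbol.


Row 4 contains symbols [0, 2, 3, 4] — missing [1].
Column 2 contains symbols [0, 2, 3, 4] — missing [1].
The missing symbol must appear in both missing sets; intersection = [1].
Therefore the hidden value is 1.

Missing value = 1.


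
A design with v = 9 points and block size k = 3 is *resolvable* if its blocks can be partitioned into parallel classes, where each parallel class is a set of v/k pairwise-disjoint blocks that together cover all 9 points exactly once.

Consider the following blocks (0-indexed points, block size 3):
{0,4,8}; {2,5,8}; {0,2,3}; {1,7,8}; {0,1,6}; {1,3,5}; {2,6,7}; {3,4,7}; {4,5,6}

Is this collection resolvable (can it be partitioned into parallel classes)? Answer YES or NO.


v = 9, block size k = 3, number of blocks = 9.
For resolvability, blocks must partition into parallel classes of size v/k = 3.
Total blocks must therefore be a multiple of 3: 9 = 3·3 + 0 ⇒ divisible ✓.
Greedy packing gives 3 candidate class(es). Each should be a full parallel class (size 3, covers all 9 points).
  Class 1 (3 blocks): {0,4,8}; {1,3,5}; {2,6,7}. Points covered: [0, 1, 2, 3, 4, 5, 6, 7, 8].
  Class 2 (3 blocks): {2,5,8}; {0,1,6}; {3,4,7}. Points covered: [0, 1, 2, 3, 4, 5, 6, 7, 8].
  Class 3 (3 blocks): {0,2,3}; {1,7,8}; {4,5,6}. Points covered: [0, 1, 2, 3, 4, 5, 6, 7, 8].
All classes full (size 3)? YES. All classes cover every point? YES.
Resolvable? YES.

YES


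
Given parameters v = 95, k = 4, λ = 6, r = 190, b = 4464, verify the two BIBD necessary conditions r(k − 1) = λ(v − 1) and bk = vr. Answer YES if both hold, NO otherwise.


Condition (i): r(k − 1) = 190·3 = 570; λ(v − 1) = 6·94 = 564. Match? NO.
Condition (ii): bk = 4464·4 = 17856; vr = 95·190 = 18050. Match? NO.
Both conditions hold? NO.

NO


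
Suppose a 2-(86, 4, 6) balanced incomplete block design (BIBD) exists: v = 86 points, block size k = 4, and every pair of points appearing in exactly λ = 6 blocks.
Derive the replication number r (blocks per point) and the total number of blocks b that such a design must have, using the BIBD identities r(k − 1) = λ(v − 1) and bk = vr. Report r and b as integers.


Any 2-(v, k, λ) BIBD satisfies two necessary conditions:
  (i)  Each point sits in r blocks, and counting incidences through any fixed point gives r(k − 1) = λ(v − 1), so r = λ(v − 1)/(k − 1).
  (ii) Total incidences bk = vr, so b = vr/k.
Step 1: r = λ(v − 1)/(k − 1) = 6·(86 − 1)/(4 − 1) = 6·85/3 = 510/3 = 170.
Step 2: b = vr/k = 86·170/4 = 14620/4 = 3655.
Check integrality: r = 170 ∈ Z ✓, b = 3655 ∈ Z ✓.
(These identities are necessary conditions: they determine r and b for any design with these parameters, but do not by themselves prove that one exists.)

r = 170, b = 3655.


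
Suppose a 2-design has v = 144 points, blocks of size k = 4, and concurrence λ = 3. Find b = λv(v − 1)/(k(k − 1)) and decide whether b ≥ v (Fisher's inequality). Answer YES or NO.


b = λv(v − 1)/(k(k − 1)) = 3·144·143/(4·3) = 61776/12 = 5148.
Compare with v = 144: b ≥ v, so Fisher's inequality holds.

YES


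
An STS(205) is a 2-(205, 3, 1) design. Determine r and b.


An STS(v) is a 2-(v, 3, 1) BIBD: block size k = 3, λ = 1.
Replication: r(k − 1) = λ(v − 1) ⇒ r·2 = 205 − 1 = 204 ⇒ r = 102.
Block count: b = v(v − 1)/6 = 205·204/6 = 41820/6 = 6970.
(Check via bk = vr: 6970·3 = 20910 = 205·102 = 20910 ✓.)

r = 102, b = 6970.


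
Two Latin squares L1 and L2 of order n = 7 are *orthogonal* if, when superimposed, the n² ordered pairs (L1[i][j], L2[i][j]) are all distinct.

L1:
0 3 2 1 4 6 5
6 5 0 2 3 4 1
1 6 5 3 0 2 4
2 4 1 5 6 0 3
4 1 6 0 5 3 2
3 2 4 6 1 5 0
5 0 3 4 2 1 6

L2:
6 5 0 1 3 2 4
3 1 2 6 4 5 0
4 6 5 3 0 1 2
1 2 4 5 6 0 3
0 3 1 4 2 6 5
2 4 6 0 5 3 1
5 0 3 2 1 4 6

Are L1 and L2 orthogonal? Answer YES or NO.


Form the n² = 49 superimposed pairs (L1[i][j], L2[i][j]), row by row (rows and columns indexed from 0):
row 0: (0,6) (3,5) (2,0) (1,1) (4,3) (6,2) (5,4)
row 1: (6,3) (5,1) (0,2) (2,6) (3,4) (4,5) (1,0)
row 2: (1,4) (6,6) (5,5) (3,3) (0,0) (2,1) (4,2)
row 3: (2,1) (4,2) (1,4) (5,5) (6,6) (0,0) (3,3)
row 4: (4,0) (1,3) (6,1) (0,4) (5,2) (3,6) (2,5)
row 5: (3,2) (2,4) (4,6) (6,0) (1,5) (5,3) (0,1)
row 6: (5,5) (0,0) (3,3) (4,2) (2,1) (1,4) (6,6)
Orthogonality requires all 49 pairs distinct.
But the pair (2,1) repeats: cell (2,5) has L1 = 2, L2 = 1, and cell (3,0) has L1 = 2, L2 = 1.
A repeated pair means some other pair never occurs (only 35 distinct pairs out of 49), so the squares are not orthogonal.
Conclusion: NO.

NO


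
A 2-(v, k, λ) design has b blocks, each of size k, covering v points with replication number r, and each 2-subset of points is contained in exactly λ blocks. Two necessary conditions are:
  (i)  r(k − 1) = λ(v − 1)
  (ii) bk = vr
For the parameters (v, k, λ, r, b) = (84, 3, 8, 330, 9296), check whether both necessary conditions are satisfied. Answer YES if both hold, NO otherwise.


Condition (i): r(k − 1) = 330·2 = 660; λ(v − 1) = 8·83 = 664. Match? NO.
Condition (ii): bk = 9296·3 = 27888; vr = 84·330 = 27720. Match? NO.
Both conditions hold? NO.

NO


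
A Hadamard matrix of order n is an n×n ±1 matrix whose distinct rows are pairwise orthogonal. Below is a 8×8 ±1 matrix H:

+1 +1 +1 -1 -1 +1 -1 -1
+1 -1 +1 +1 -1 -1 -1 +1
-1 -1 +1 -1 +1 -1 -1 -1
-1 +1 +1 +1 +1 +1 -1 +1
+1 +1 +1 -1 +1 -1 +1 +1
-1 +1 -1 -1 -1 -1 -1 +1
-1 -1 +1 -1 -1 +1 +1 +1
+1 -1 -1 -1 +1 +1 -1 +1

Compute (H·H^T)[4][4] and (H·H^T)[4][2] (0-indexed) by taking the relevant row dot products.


Row 2 of H: [-1, -1, 1, -1, 1, -1, -1, -1].
Row 4 of H: [1, 1, 1, -1, 1, -1, 1, 1].
(H·H^T)[4][4] = Σ_j H[4][j]·H[4][j] = (1)² + (1)² + (1)² + (-1)² + (1)² + (-1)² + (1)² + (1)² = 1 + 1 + 1 + 1 + 1 + 1 + 1 + 1 = 8.
(H·H^T)[4][2] = Σ_j H[4][j]·H[2][j] = (1)·(-1) + (1)·(-1) + (1)·(1) + (-1)·(-1) + (1)·(1) + (-1)·(-1) + (1)·(-1) + (1)·(-1) = -1 + -1 + 1 + 1 + 1 + 1 + -1 + -1 = 0.
So rows 4 and 2 are orthogonal; the diagonal entry equals n = 8.

(4,4) entry = 8; (4,2) entry = 0.


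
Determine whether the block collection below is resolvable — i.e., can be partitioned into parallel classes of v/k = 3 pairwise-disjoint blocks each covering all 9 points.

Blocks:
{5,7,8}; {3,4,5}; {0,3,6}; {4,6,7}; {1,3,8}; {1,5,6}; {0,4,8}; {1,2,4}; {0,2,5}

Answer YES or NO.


v = 9, block size k = 3, number of blocks = 9.
For resolvability, blocks must partition into parallel classes of size v/k = 3.
Total blocks must therefore be a multiple of 3: 9 = 3·3 + 0 ⇒ divisible ✓.
Consider block {3,4,5}. It intersects every other block in the collection, so no parallel class of size 3 can contain it.
Since every block must belong to some parallel class in a resolution, the collection cannot be partitioned into parallel classes.
Resolvable? NO.

NO


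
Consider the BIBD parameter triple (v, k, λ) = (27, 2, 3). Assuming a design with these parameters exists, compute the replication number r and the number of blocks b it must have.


Any 2-(v, k, λ) BIBD satisfies two necessary conditions:
  (i)  Each point sits in r blocks, and counting incidences through any fixed point gives r(k − 1) = λ(v − 1), so r = λ(v − 1)/(k − 1).
  (ii) Total incidences bk = vr, so b = vr/k.
Step 1: r = λ(v − 1)/(k − 1) = 3·(27 − 1)/(2 − 1) = 3·26/1 = 78/1 = 78.
Step 2: b = vr/k = 27·78/2 = 2106/2 = 1053.
Check integrality: r = 78 ∈ Z ✓, b = 1053 ∈ Z ✓.
(These identities are necessary conditions: they determine r and b for any design with these parameters, but do not by themselves prove that one exists.)

r = 78, b = 1053.


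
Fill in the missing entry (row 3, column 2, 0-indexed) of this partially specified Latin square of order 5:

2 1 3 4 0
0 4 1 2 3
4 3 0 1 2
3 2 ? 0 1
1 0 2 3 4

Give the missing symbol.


Row 3 contains symbols [0, 1, 2, 3] — missing [4].
Column 2 contains symbols [0, 1, 2, 3] — missing [4].
The missing symbol must appear in both missing sets; intersection = [4].
Therefore the hidden value is 4.

Missing value = 4.


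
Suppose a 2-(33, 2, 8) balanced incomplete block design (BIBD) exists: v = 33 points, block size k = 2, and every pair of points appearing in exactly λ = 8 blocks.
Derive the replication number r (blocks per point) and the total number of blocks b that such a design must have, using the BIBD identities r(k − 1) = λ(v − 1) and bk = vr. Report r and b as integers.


Any 2-(v, k, λ) BIBD satisfies two necessary conditions:
  (i)  Each point sits in r blocks, and counting incidences through any fixed point gives r(k − 1) = λ(v − 1), so r = λ(v − 1)/(k − 1).
  (ii) Total incidences bk = vr, so b = vr/k.
Step 1: r = λ(v − 1)/(k − 1) = 8·(33 − 1)/(2 − 1) = 8·32/1 = 256/1 = 256.
Step 2: b = vr/k = 33·256/2 = 8448/2 = 4224.
Check integrality: r = 256 ∈ Z ✓, b = 4224 ∈ Z ✓.
(These identities are necessary conditions: they determine r and b for any design with these parameters, but do not by themselves prove that one exists.)

r = 256, b = 4224.


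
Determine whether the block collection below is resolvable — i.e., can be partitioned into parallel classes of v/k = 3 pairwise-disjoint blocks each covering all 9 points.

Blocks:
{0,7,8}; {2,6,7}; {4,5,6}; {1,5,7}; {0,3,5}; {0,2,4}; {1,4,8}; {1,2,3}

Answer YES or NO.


v = 9, block size k = 3, number of blocks = 8.
For resolvability, blocks must partition into parallel classes of size v/k = 3.
Total blocks must therefore be a multiple of 3: 8 = 3·2 + 2 ⇒ not divisible ✗.
Resolvable? NO.

NO


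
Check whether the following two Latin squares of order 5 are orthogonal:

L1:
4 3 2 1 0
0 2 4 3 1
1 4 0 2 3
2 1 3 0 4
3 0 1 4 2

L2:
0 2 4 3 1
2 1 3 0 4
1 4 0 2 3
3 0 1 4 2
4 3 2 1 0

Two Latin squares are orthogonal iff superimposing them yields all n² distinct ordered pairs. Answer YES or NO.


Form the n² = 25 superimposed pairs (L1[i][j], L2[i][j]), row by row (rows and columns indexed from 0):
row 0: (4,0) (3,2) (2,4) (1,3) (0,1)
row 1: (0,2) (2,1) (4,3) (3,0) (1,4)
row 2: (1,1) (4,4) (0,0) (2,2) (3,3)
row 3: (2,3) (1,0) (3,1) (0,4) (4,2)
row 4: (3,4) (0,3) (1,2) (4,1) (2,0)
Orthogonality requires all 25 pairs distinct.
Check by first coordinate: for each symbol s of L1, list the L2 entries in the n cells where L1 = s; they must all differ.
  L1 = 0: L2 entries (in reading order) 1, 2, 0, 4, 3 — all 5 distinct ✓
  L1 = 1: L2 entries (in reading order) 3, 4, 1, 0, 2 — all 5 distinct ✓
  L1 = 2: L2 entries (in reading order) 4, 1, 2, 3, 0 — all 5 distinct ✓
  L1 = 3: L2 entries (in reading order) 2, 0, 3, 1, 4 — all 5 distinct ✓
  L1 = 4: L2 entries (in reading order) 0, 3, 4, 2, 1 — all 5 distinct ✓
Every symbol of L1 meets every symbol of L2 exactly once, so all 25 pairs are distinct (25 of 25).
Conclusion: YES.

YES


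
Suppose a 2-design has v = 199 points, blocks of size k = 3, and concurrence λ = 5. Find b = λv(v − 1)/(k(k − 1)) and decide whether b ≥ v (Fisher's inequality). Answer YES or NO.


b = λv(v − 1)/(k(k − 1)) = 5·199·198/(3·2) = 197010/6 = 32835.
Compare with v = 199: b ≥ v, so Fisher's inequality holds.

YES


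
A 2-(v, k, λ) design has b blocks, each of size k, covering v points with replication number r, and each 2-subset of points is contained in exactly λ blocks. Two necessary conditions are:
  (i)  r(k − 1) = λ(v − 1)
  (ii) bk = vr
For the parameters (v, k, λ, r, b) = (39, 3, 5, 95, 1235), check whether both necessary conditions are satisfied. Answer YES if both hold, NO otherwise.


Condition (i): r(k − 1) = 95·2 = 190; λ(v − 1) = 5·38 = 190. Match? YES.
Condition (ii): bk = 1235·3 = 3705; vr = 39·95 = 3705. Match? YES.
Both conditions hold? YES.

YES


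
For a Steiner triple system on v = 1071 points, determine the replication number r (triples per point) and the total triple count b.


An STS(v) is a 2-(v, 3, 1) BIBD: block size k = 3, λ = 1.
Replication: r(k − 1) = λ(v − 1) ⇒ r·2 = 1071 − 1 = 1070 ⇒ r = 535.
Block count: bk = vr ⇒ b·3 = 1071·535 = 572985 ⇒ b = 190995.
(Check via b = v(v − 1)/6 = 1071·1070/6 = 1145970/6 = 190995.)

r = 535, b = 190995.


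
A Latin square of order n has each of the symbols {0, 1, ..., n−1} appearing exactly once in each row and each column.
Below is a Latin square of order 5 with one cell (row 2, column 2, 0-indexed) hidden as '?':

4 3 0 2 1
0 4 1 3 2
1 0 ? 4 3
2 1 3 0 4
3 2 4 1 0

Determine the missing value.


Row 2 contains symbols [0, 1, 3, 4] — missing [2].
Column 2 contains symbols [0, 1, 3, 4] — missing [2].
The missing symbol must appear in both missing sets; intersection = [2].
Therefore the hidden value is 2.

Missing value = 2.


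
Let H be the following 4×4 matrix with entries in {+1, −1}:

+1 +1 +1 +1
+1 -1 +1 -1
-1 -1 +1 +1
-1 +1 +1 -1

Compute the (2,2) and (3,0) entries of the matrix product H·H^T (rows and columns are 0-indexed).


Row 0 of H: [1, 1, 1, 1].
Row 2 of H: [-1, -1, 1, 1].
Row 3 of H: [-1, 1, 1, -1].
(H·H^T)[2][2] = Σ_j H[2][j]·H[2][j] = (-1)² + (-1)² + (1)² + (1)² = 1 + 1 + 1 + 1 = 4.
(H·H^T)[3][0] = Σ_j H[3][j]·H[0][j] = (-1)·(1) + (1)·(1) + (1)·(1) + (-1)·(1) = -1 + 1 + 1 + -1 = 0.
So rows 3 and 0 are orthogonal; the diagonal entry equals n = 4.

(2,2) entry = 4; (3,0) entry = 0.


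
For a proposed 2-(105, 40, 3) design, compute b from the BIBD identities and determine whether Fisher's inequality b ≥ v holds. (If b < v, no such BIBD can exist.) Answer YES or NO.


b = λv(v − 1)/(k(k − 1)) = 3·105·104/(40·39) = 32760/1560 = 21.
Compare with v = 105: b < v, so Fisher's inequality fails.

NO


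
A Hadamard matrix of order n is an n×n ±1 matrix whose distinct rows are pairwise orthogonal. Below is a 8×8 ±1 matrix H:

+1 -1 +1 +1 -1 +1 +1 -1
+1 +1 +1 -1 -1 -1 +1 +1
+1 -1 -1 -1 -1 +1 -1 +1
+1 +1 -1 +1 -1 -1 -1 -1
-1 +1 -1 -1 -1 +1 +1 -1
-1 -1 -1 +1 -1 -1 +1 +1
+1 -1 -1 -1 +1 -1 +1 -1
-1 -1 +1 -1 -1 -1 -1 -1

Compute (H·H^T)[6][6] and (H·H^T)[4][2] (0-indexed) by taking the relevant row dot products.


Row 2 of H: [1, -1, -1, -1, -1, 1, -1, 1].
Row 4 of H: [-1, 1, -1, -1, -1, 1, 1, -1].
Row 6 of H: [1, -1, -1, -1, 1, -1, 1, -1].
(H·H^T)[6][6] = Σ_j H[6][j]·H[6][j] = (1)² + (-1)² + (-1)² + (-1)² + (1)² + (-1)² + (1)² + (-1)² = 1 + 1 + 1 + 1 + 1 + 1 + 1 + 1 = 8.
(H·H^T)[4][2] = Σ_j H[4][j]·H[2][j] = (-1)·(1) + (1)·(-1) + (-1)·(-1) + (-1)·(-1) + (-1)·(-1) + (1)·(1) + (1)·(-1) + (-1)·(1) = -1 + -1 + 1 + 1 + 1 + 1 + -1 + -1 = 0.
So rows 4 and 2 are orthogonal; the diagonal entry equals n = 8.

(6,6) entry = 8; (4,2) entry = 0.


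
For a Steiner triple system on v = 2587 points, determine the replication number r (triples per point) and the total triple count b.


An STS(v) is a 2-(v, 3, 1) BIBD: block size k = 3, λ = 1.
Replication: r(k − 1) = λ(v − 1) ⇒ r·2 = 2587 − 1 = 2586 ⇒ r = 1293.
Block count: bk = vr ⇒ b·3 = 2587·1293 = 3344991 ⇒ b = 1114997.

r = 1293, b = 1114997.


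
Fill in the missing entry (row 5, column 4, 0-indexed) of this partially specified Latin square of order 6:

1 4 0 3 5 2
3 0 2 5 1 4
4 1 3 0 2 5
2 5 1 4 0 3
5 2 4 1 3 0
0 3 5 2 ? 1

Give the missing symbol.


Row 5 contains symbols [0, 1, 2, 3, 5] — missing [4].
Column 4 contains symbols [0, 1, 2, 3, 5] — missing [4].
The missing symbol must appear in both missing sets; intersection = [4].
Therefore the hidden value is 4.

Missing value = 4.


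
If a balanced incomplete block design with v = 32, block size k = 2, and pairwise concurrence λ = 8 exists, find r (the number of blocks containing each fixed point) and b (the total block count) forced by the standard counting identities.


Any 2-(v, k, λ) BIBD satisfies two necessary conditions:
  (i)  Each point sits in r blocks, and counting incidences through any fixed point gives r(k − 1) = λ(v − 1), so r = λ(v − 1)/(k − 1).
  (ii) Total incidences bk = vr, so b = vr/k.
Step 1: r = λ(v − 1)/(k − 1) = 8·(32 − 1)/(2 − 1) = 8·31/1 = 248/1 = 248.
Step 2: b = vr/k = 32·248/2 = 7936/2 = 3968.
Check integrality: r = 248 ∈ Z ✓, b = 3968 ∈ Z ✓.
(These identities are necessary conditions: they determine r and b for any design with these parameters, but do not by themselves prove that one exists.)

r = 248, b = 3968.


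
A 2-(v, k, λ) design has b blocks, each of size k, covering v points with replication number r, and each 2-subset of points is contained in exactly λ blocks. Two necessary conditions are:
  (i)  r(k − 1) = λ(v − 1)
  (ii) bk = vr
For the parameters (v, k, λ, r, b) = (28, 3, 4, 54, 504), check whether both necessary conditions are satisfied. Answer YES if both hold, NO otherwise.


Condition (i): r(k − 1) = 54·2 = 108; λ(v − 1) = 4·27 = 108. Match? YES.
Condition (ii): bk = 504·3 = 1512; vr = 28·54 = 1512. Match? YES.
Both conditions hold? YES.

YES


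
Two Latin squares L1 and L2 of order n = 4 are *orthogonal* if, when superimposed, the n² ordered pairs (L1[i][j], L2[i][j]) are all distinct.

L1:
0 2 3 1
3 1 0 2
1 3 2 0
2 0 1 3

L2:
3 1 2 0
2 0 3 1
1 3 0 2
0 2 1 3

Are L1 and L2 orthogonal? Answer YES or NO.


Form the n² = 16 superimposed pairs (L1[i][j], L2[i][j]), row by row (rows and columns indexed from 0):
row 0: (0,3) (2,1) (3,2) (1,0)
row 1: (3,2) (1,0) (0,3) (2,1)
row 2: (1,1) (3,3) (2,0) (0,2)
row 3: (2,0) (0,2) (1,1) (3,3)
Orthogonality requires all 16 pairs distinct.
But the pair (3,2) repeats: cell (0,2) has L1 = 3, L2 = 2, and cell (1,0) has L1 = 3, L2 = 2.
A repeated pair means some other pair never occurs (only 8 distinct pairs out of 16), so the squares are not orthogonal.
Conclusion: NO.

NO


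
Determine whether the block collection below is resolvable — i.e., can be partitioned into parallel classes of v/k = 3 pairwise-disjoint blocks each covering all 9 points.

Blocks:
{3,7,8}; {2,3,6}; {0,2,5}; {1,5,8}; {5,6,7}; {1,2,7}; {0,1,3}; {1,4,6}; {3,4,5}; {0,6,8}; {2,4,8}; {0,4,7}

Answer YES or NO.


v = 9, block size k = 3, number of blocks = 12.
For resolvability, blocks must partition into parallel classes of size v/k = 3.
Total blocks must therefore be a multiple of 3: 12 = 3·4 + 0 ⇒ divisible ✓.
Greedy packing gives 4 candidate class(es). Each should be a full parallel class (size 3, covers all 9 points).
  Class 1 (3 blocks): {3,7,8}; {0,2,5}; {1,4,6}. Points covered: [0, 1, 2, 3, 4, 5, 6, 7, 8].
  Class 2 (3 blocks): {2,3,6}; {1,5,8}; {0,4,7}. Points covered: [0, 1, 2, 3, 4, 5, 6, 7, 8].
  Class 3 (3 blocks): {5,6,7}; {0,1,3}; {2,4,8}. Points covered: [0, 1, 2, 3, 4, 5, 6, 7, 8].
  Class 4 (3 blocks): {1,2,7}; {3,4,5}; {0,6,8}. Points covered: [0, 1, 2, 3, 4, 5, 6, 7, 8].
All classes full (size 3)? YES. All classes cover every point? YES.
Resolvable? YES.

YES


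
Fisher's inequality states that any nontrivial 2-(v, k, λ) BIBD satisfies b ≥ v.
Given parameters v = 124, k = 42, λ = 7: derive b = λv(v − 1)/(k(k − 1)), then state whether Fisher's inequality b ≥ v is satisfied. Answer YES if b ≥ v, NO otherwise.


b = λv(v − 1)/(k(k − 1)) = 7·124·123/(42·41) = 106764/1722 = 62.
Compare with v = 124: b < v, so Fisher's inequality fails.

NO


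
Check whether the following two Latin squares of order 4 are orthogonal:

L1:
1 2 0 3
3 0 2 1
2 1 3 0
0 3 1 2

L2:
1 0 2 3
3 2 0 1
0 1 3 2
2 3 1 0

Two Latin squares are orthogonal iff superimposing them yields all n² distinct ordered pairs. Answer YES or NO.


Form the n² = 16 superimposed pairs (L1[i][j], L2[i][j]), row by row (rows and columns indexed from 0):
row 0: (1,1) (2,0) (0,2) (3,3)
row 1: (3,3) (0,2) (2,0) (1,1)
row 2: (2,0) (1,1) (3,3) (0,2)
row 3: (0,2) (3,3) (1,1) (2,0)
Orthogonality requires all 16 pairs distinct.
But the pair (3,3) repeats: cell (0,3) has L1 = 3, L2 = 3, and cell (1,0) has L1 = 3, L2 = 3.
A repeated pair means some other pair never occurs (only 4 distinct pairs out of 16), so the squares are not orthogonal.
Conclusion: NO.

NO


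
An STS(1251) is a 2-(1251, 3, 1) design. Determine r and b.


An STS(v) is a 2-(v, 3, 1) BIBD: block size k = 3, λ = 1.
Replication: r(k − 1) = λ(v − 1) ⇒ r·2 = 1251 − 1 = 1250 ⇒ r = 625.
Block count: bk = vr ⇒ b·3 = 1251·625 = 781875 ⇒ b = 260625.
(Check via b = v(v − 1)/6 = 1251·1250/6 = 1563750/6 = 260625.)

r = 625, b = 260625.


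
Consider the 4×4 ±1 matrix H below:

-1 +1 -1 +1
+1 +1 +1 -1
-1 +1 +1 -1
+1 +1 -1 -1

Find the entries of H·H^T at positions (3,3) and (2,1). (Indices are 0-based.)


Row 1 of H: [1, 1, 1, -1].
Row 2 of H: [-1, 1, 1, -1].
Row 3 of H: [1, 1, -1, -1].
(H·H^T)[3][3] = Σ_j H[3][j]·H[3][j] = (1)² + (1)² + (-1)² + (-1)² = 1 + 1 + 1 + 1 = 4.
(H·H^T)[2][1] = Σ_j H[2][j]·H[1][j] = (-1)·(1) + (1)·(1) + (1)·(1) + (-1)·(-1) = -1 + 1 + 1 + 1 = 2.
Rows 2 and 1 are not orthogonal (dot product = 2 ≠ 0), so H is not a Hadamard matrix.

(3,3) entry = 4; (2,1) entry = 2.


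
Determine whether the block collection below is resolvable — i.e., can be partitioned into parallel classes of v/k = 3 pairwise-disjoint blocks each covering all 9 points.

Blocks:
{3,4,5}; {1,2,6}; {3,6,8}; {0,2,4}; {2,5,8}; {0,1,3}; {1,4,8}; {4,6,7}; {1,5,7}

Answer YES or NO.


v = 9, block size k = 3, number of blocks = 9.
For resolvability, blocks must partition into parallel classes of size v/k = 3.
Total blocks must therefore be a multiple of 3: 9 = 3·3 + 0 ⇒ divisible ✓.
Consider block {3,4,5}. The only other block(s) in the collection disjoint from it are {1,2,6} — just 1 block(s). Any parallel class containing {3,4,5} would need 2 other blocks each disjoint from it, so no parallel class of size 3 can contain {3,4,5}.
Since every block must belong to some parallel class in a resolution, the collection cannot be partitioned into parallel classes.
Resolvable? NO.

NO


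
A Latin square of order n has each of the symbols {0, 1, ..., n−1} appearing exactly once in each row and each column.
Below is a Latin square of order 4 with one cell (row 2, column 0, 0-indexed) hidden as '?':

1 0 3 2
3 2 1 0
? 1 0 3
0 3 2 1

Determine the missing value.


Row 2 contains symbols [0, 1, 3] — missing [2].
Column 0 contains symbols [0, 1, 3] — missing [2].
The missing symbol must appear in both missing sets; intersection = [2].
Therefore the hidden value is 2.

Missing value = 2.


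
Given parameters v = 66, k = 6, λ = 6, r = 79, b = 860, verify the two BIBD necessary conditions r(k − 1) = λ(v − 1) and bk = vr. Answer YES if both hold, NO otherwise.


Condition (i): r(k − 1) = 79·5 = 395; λ(v − 1) = 6·65 = 390. Match? NO.
Condition (ii): bk = 860·6 = 5160; vr = 66·79 = 5214. Match? NO.
Both conditions hold? NO.

NO


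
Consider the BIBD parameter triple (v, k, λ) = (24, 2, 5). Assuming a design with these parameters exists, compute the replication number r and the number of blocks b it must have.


Any 2-(v, k, λ) BIBD satisfies two necessary conditions:
  (i)  Each point sits in r blocks, and counting incidences through any fixed point gives r(k − 1) = λ(v − 1), so r = λ(v − 1)/(k − 1).
  (ii) Total incidences bk = vr, so b = vr/k.
Step 1: r = λ(v − 1)/(k − 1) = 5·(24 − 1)/(2 − 1) = 5·23/1 = 115/1 = 115.
Step 2: b = vr/k = 24·115/2 = 2760/2 = 1380.
Check integrality: r = 115 ∈ Z ✓, b = 1380 ∈ Z ✓.
(These identities are necessary conditions: they determine r and b for any design with these parameters, but do not by themselves prove that one exists.)

r = 115, b = 1380.


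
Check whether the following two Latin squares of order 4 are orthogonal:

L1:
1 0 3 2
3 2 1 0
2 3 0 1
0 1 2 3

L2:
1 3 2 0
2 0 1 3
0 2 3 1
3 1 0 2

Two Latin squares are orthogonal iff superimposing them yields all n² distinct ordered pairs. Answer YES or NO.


Form the n² = 16 superimposed pairs (L1[i][j], L2[i][j]), row by row (rows and columns indexed from 0):
row 0: (1,1) (0,3) (3,2) (2,0)
row 1: (3,2) (2,0) (1,1) (0,3)
row 2: (2,0) (3,2) (0,3) (1,1)
row 3: (0,3) (1,1) (2,0) (3,2)
Orthogonality requires all 16 pairs distinct.
But the pair (3,2) repeats: cell (0,2) has L1 = 3, L2 = 2, and cell (1,0) has L1 = 3, L2 = 2.
A repeated pair means some other pair never occurs (only 4 distinct pairs out of 16), so the squares are not orthogonal.
Conclusion: NO.

NO


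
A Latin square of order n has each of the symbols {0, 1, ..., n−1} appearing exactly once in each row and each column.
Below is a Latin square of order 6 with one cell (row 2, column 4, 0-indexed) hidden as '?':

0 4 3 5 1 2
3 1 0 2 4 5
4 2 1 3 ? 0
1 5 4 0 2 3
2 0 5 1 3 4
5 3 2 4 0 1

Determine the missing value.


Row 2 contains symbols [0, 1, 2, 3, 4] — missing [5].
Column 4 contains symbols [0, 1, 2, 3, 4] — missing [5].
The missing symbol must appear in both missing sets; intersection = [5].
Therefore the hidden value is 5.

Missing value = 5.


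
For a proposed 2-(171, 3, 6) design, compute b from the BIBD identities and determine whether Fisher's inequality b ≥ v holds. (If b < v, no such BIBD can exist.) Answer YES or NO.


r = λ(v − 1)/(k − 1) = 6·170/2 = 510.
b = vr/k = 171·510/3 = 29070.
Fisher's inequality: b ≥ v ⇔ 29070 ≥ 171? YES.

YES


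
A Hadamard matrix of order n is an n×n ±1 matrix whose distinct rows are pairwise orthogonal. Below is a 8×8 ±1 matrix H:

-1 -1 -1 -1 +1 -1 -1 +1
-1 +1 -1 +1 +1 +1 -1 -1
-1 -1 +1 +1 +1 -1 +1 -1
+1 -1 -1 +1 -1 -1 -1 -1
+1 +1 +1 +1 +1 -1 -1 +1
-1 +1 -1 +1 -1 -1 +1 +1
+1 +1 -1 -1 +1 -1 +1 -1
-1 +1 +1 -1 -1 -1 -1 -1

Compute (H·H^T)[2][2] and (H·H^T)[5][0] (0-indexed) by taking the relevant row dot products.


Row 0 of H: [-1, -1, -1, -1, 1, -1, -1, 1].
Row 2 of H: [-1, -1, 1, 1, 1, -1, 1, -1].
Row 5 of H: [-1, 1, -1, 1, -1, -1, 1, 1].
(H·H^T)[2][2] = Σ_j H[2][j]·H[2][j] = (-1)² + (-1)² + (1)² + (1)² + (1)² + (-1)² + (1)² + (-1)² = 1 + 1 + 1 + 1 + 1 + 1 + 1 + 1 = 8.
(H·H^T)[5][0] = Σ_j H[5][j]·H[0][j] = (-1)·(-1) + (1)·(-1) + (-1)·(-1) + (1)·(-1) + (-1)·(1) + (-1)·(-1) + (1)·(-1) + (1)·(1) = 1 + -1 + 1 + -1 + -1 + 1 + -1 + 1 = 0.
So rows 5 and 0 are orthogonal; the diagonal entry equals n = 8.

(2,2) entry = 8; (5,0) entry = 0.


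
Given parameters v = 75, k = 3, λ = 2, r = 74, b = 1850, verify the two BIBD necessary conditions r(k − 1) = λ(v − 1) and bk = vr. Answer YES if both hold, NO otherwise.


Condition (i): r(k − 1) = 74·2 = 148; λ(v − 1) = 2·74 = 148. Match? YES.
Condition (ii): bk = 1850·3 = 5550; vr = 75·74 = 5550. Match? YES.
Both conditions hold? YES.

YES


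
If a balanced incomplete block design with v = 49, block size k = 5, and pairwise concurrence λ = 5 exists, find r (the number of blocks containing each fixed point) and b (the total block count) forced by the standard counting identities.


Any 2-(v, k, λ) BIBD satisfies two necessary conditions:
  (i)  Each point sits in r blocks, and counting incidences through any fixed point gives r(k − 1) = λ(v − 1), so r = λ(v − 1)/(k − 1).
  (ii) Total incidences bk = vr, so b = vr/k.
Step 1: r = λ(v − 1)/(k − 1) = 5·(49 − 1)/(5 − 1) = 5·48/4 = 240/4 = 60.
Step 2: b = vr/k = 49·60/5 = 2940/5 = 588.
Check integrality: r = 60 ∈ Z ✓, b = 588 ∈ Z ✓.
(These identities are necessary conditions: they determine r and b for any design with these parameters, but do not by themselves prove that one exists.)

r = 60, b = 588.


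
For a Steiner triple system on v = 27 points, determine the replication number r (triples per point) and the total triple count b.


An STS(v) is a 2-(v, 3, 1) BIBD: block size k = 3, λ = 1.
Replication: r(k − 1) = λ(v − 1) ⇒ r·2 = 27 − 1 = 26 ⇒ r = 13.
Block count: b = v(v − 1)/6 = 27·26/6 = 702/6 = 117.

r = 13, b = 117.


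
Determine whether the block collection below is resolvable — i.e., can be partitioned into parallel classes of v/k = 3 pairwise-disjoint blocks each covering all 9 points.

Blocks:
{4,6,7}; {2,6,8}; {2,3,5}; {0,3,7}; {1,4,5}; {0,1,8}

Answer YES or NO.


v = 9, block size k = 3, number of blocks = 6.
For resolvability, blocks must partition into parallel classes of size v/k = 3.
Total blocks must therefore be a multiple of 3: 6 = 3·2 + 0 ⇒ divisible ✓.
Greedy packing gives 2 candidate class(es). Each should be a full parallel class (size 3, covers all 9 points).
  Class 1 (3 blocks): {4,6,7}; {2,3,5}; {0,1,8}. Points covered: [0, 1, 2, 3, 4, 5, 6, 7, 8].
  Class 2 (3 blocks): {2,6,8}; {0,3,7}; {1,4,5}. Points covered: [0, 1, 2, 3, 4, 5, 6, 7, 8].
All classes full (size 3)? YES. All classes cover every point? YES.
Resolvable? YES.

YES


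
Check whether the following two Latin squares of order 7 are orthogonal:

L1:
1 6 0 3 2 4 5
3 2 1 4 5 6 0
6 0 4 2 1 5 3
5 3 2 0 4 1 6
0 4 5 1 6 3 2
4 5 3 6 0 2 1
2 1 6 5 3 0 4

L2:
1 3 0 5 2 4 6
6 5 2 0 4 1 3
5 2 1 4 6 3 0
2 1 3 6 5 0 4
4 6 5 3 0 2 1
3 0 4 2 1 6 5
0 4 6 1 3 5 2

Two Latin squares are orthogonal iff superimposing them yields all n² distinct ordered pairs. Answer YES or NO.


Form the n² = 49 superimposed pairs (L1[i][j], L2[i][j]), row by row (rows and columns indexed from 0):
row 0: (1,1) (6,3) (0,0) (3,5) (2,2) (4,4) (5,6)
row 1: (3,6) (2,5) (1,2) (4,0) (5,4) (6,1) (0,3)
row 2: (6,5) (0,2) (4,1) (2,4) (1,6) (5,3) (3,0)
row 3: (5,2) (3,1) (2,3) (0,6) (4,5) (1,0) (6,4)
row 4: (0,4) (4,6) (5,5) (1,3) (6,0) (3,2) (2,1)
row 5: (4,3) (5,0) (3,4) (6,2) (0,1) (2,6) (1,5)
row 6: (2,0) (1,4) (6,6) (5,1) (3,3) (0,5) (4,2)
Orthogonality requires all 49 pairs distinct.
Check by first coordinate: for each symbol s of L1, list the L2 entries in the n cells where L1 = s; they must all differ.
  L1 = 0: L2 entries (in reading order) 0, 3, 2, 6, 4, 1, 5 — all 7 distinct ✓
  L1 = 1: L2 entries (in reading order) 1, 2, 6, 0, 3, 5, 4 — all 7 distinct ✓
  L1 = 2: L2 entries (in reading order) 2, 5, 4, 3, 1, 6, 0 — all 7 distinct ✓
  L1 = 3: L2 entries (in reading order) 5, 6, 0, 1, 2, 4, 3 — all 7 distinct ✓
  L1 = 4: L2 entries (in reading order) 4, 0, 1, 5, 6, 3, 2 — all 7 distinct ✓
  L1 = 5: L2 entries (in reading order) 6, 4, 3, 2, 5, 0, 1 — all 7 distinct ✓
  L1 = 6: L2 entries (in reading order) 3, 1, 5, 4, 0, 2, 6 — all 7 distinct ✓
Every symbol of L1 meets every symbol of L2 exactly once, so all 49 pairs are distinct (49 of 49).
Conclusion: YES.

YES


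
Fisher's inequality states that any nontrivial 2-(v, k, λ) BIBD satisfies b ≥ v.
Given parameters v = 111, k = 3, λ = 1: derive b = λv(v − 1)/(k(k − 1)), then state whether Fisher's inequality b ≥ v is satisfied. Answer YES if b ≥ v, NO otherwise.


b = λv(v − 1)/(k(k − 1)) = 1·111·110/(3·2) = 12210/6 = 2035.
Compare with v = 111: b ≥ v, so Fisher's inequality holds.

YES
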